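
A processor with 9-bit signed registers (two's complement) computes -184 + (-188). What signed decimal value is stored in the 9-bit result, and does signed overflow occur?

140; overflow

-184 → 101001000
-188 → 101000100
  101001000
+ 101000100
= 010001100  (discard carry-out 1)
Result 010001100: MSB = 0 → value 140.
Both addends are negative but the stored result is non-negative: signed overflow. The true value -184 + (-188) = -372 lies outside [-256, 255].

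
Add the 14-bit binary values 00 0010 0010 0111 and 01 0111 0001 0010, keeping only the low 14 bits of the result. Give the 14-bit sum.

01100100111001

  00001000100111
+ 01011100010010
= 01100100111001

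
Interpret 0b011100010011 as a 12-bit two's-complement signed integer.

1811

MSB is 0, so the value is non-negative: 011100010011 = 1811.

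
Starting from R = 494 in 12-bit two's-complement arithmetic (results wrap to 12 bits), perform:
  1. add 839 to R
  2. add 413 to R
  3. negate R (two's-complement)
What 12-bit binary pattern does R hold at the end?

100100101110

Start: R = 494 = 000111101110.
R = 494 + 839 = 1333 = 010100110101
R = 1333 + 413 = 1746 = 011011010010
R = −(1746) = -1746 = 100100101110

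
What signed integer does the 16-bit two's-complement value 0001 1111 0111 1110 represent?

MSB is 0, so the value is non-negative: 0001111101111110 = 8062.

8062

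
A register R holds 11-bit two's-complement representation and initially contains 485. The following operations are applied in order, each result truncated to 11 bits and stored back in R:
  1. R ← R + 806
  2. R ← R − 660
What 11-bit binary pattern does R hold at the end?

Start: R = 485 = 00111100101.
R = 485 + 806 = 1291; wraps to -757 = 10100001011
R = -757 − 660 = -1417; wraps to 631 = 01001110111

01001110111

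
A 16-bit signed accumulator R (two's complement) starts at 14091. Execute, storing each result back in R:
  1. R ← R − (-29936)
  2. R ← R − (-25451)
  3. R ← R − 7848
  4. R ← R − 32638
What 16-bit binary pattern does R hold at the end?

0111000101000000

Start: R = 14091 = 0011011100001011.
R = 14091 − (-29936) = 44027; wraps to -21509 = 1010101111111011
R = -21509 − (-25451) = 3942 = 0000111101100110
R = 3942 − 7848 = -3906 = 1111000010111110
R = -3906 − 32638 = -36544; wraps to 28992 = 0111000101000000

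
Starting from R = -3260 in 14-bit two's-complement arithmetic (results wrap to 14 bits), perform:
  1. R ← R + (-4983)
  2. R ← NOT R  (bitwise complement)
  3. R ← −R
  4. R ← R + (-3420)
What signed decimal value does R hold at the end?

4722

Start: R = -3260 = 11001101000100.
R = -3260 + (-4983) = -8243; wraps to 8141 = 01111111001101
R = NOT 01111111001101 = 10000000110010 = -8142
R = −(-8142) = 8142 = 01111111001110
R = 8142 + (-3420) = 4722 = 01001001110010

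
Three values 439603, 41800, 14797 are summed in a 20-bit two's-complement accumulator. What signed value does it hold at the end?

439603 + 41800 = 481403 (01110101100001111011)
481403 + 14797 = 496200 (01111001001001001000)

496200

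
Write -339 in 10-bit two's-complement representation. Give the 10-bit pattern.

1010101101

|-339| = 339 = 0101010011 in 10 bits.
Invert the bits: 1010101100. Add 1: 1010101101.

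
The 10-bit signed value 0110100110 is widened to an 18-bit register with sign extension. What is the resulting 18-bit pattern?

MSB of 0110100110 is 0; replicate it into the new high bits.
00000000|0110100110 → 000000000110100110 (still 422).

000000000110100110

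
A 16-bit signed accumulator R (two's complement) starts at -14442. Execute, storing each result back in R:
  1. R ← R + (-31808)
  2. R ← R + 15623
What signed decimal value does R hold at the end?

Start: R = -14442 = 1100011110010110.
R = -14442 + (-31808) = -46250; wraps to 19286 = 0100101101010110
R = 19286 + 15623 = 34909; wraps to -30627 = 1000100001011101

-30627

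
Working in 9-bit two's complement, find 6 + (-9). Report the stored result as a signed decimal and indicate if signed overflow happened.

6 → 000000110
-9 → 111110111
  000000110
+ 111110111
= 111111101
Result 111111101: MSB = 1 → 509 − 512 = -3.
Addends have opposite signs, so signed overflow cannot occur.

-3; no overflow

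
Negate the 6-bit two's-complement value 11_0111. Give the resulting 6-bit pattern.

Invert: 001000. Add 1: 001001.
Check: 110111 = -9, 001001 = 9.

001001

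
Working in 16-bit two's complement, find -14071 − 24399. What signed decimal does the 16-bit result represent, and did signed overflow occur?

-14071 → 1100100100001001
24399 → 0101111101001111
Subtract via negate-and-add: invert 0101111101001111 + 1 = 1010000010110001 (i.e. -24399).
  1100100100001001
+ 1010000010110001
= 0110100110111010  (discard carry-out 1)
Result 0110100110111010: MSB = 0 → value 27066.
Both addends (after negating the subtrahend) are negative but the stored result is non-negative: signed overflow. The true value -14071 − 24399 = -38470 lies outside [-32768, 32767].

27066; overflow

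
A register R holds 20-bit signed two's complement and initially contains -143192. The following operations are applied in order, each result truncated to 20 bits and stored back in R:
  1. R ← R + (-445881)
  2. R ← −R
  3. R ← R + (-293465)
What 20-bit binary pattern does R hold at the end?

01001000001010111000

Start: R = -143192 = 11011101000010101000.
R = -143192 + (-445881) = -589073; wraps to 459503 = 01110000001011101111
R = −(459503) = -459503 = 10001111110100010001
R = -459503 + (-293465) = -752968; wraps to 295608 = 01001000001010111000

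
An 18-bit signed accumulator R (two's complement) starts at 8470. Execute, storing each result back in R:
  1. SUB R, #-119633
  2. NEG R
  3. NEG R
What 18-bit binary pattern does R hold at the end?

011111010001100111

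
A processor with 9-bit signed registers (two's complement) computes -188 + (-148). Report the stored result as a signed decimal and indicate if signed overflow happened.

176; overflow

-188 → 101000100
-148 → 101101100
  101000100
+ 101101100
= 010110000  (discard carry-out 1)
Result 010110000: MSB = 0 → value 176.
Both addends are negative but the stored result is non-negative: signed overflow. The true value -188 + (-148) = -336 lies outside [-256, 255].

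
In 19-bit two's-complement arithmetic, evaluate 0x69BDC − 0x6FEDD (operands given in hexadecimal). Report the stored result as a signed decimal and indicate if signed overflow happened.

-25345; no overflow

0x69BDC = 1101001101111011100 = -91172 (signed)
0x6FEDD = 1101111111011011101 = -65827 (signed)
Subtract via negate-and-add: invert 1101111111011011101 + 1 = 0010000000100100011 (i.e. 65827).
  1101001101111011100
+ 0010000000100100011
= 1111001110011111111
Result 1111001110011111111: MSB = 1 → 498943 − 524288 = -25345.
Addends (after negating the subtrahend) have opposite signs, so signed overflow cannot occur.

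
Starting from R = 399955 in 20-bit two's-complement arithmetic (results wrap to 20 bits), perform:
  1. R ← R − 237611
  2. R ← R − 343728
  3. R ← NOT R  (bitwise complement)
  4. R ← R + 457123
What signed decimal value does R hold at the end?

Start: R = 399955 = 01100001101001010011.
R = 399955 − 237611 = 162344 = 00100111101000101000
R = 162344 − 343728 = -181384 = 11010011101101111000
R = NOT 11010011101101111000 = 00101100010010000111 = 181383
R = 181383 + 457123 = 638506; wraps to -410070 = 10011011111000101010

-410070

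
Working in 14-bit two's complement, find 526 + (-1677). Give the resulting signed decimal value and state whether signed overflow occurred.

-1151; no overflow

526 → 00001000001110
-1677 → 11100101110011
  00001000001110
+ 11100101110011
= 11101110000001
Result 11101110000001: MSB = 1 → 15233 − 16384 = -1151.
Addends have opposite signs, so signed overflow cannot occur.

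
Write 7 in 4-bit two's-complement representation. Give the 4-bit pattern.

0111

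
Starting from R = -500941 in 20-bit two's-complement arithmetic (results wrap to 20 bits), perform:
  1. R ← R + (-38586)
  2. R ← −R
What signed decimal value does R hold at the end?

Start: R = -500941 = 10000101101100110011.
R = -500941 + (-38586) = -539527; wraps to 509049 = 01111100010001111001
R = −(509049) = -509049 = 10000011101110000111

-509049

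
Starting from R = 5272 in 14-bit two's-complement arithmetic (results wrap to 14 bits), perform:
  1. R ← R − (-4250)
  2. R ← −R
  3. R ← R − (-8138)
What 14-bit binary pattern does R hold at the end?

11101010011000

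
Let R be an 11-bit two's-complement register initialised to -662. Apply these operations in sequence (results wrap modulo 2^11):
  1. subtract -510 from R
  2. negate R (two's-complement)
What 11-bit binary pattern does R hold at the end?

Start: R = -662 = 10101101010.
R = -662 − (-510) = -152 = 11101101000
R = −(-152) = 152 = 00010011000

00010011000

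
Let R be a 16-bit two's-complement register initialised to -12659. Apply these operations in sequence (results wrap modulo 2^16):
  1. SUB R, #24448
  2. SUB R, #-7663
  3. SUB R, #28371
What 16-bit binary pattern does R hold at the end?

0001111000101001

Start: R = -12659 = 1100111010001101.
R = -12659 − 24448 = -37107; wraps to 28429 = 0110111100001101
R = 28429 − (-7663) = 36092; wraps to -29444 = 1000110011111100
R = -29444 − 28371 = -57815; wraps to 7721 = 0001111000101001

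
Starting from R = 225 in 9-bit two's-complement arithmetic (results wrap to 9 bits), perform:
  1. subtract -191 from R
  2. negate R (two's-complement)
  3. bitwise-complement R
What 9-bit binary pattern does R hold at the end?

Start: R = 225 = 011100001.
R = 225 − (-191) = 416; wraps to -96 = 110100000
R = −(-96) = 96 = 001100000
R = NOT 001100000 = 110011111 = -97

110011111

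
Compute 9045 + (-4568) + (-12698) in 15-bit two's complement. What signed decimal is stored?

-8221

9045 + (-4568) = 4477 (001000101111101)
4477 + (-12698) = -8221 (101111111100011)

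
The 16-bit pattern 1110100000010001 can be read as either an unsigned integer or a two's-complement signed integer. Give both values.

Unsigned: 1110100000010001 = 59409.
Signed: MSB=1 → 59409 − 65536 = -6127.

unsigned = 59409, signed = -6127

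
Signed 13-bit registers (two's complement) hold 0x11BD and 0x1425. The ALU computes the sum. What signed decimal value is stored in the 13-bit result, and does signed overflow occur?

0x11BD = 1000110111101 = -3651 (signed)
0x1425 = 1010000100101 = -3035 (signed)
  1000110111101
+ 1010000100101
= 0010111100010  (discard carry-out 1)
Result 0010111100010: MSB = 0 → value 1506.
Both addends are negative but the stored result is non-negative: signed overflow. The true value -3651 + (-3035) = -6686 lies outside [-4096, 4095].

1506; overflow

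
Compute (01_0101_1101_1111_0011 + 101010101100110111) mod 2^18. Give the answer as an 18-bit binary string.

000000100100101010

  010101110111110011
+ 101010101100110111
= 000000100100101010  (discard carry-out 1)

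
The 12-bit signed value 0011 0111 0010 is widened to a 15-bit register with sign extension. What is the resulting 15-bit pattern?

000001101110010

MSB of 001101110010 is 0; replicate it into the new high bits.
000|001101110010 → 000001101110010 (still 882).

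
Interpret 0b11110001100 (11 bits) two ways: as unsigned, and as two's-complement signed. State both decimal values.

Unsigned: 11110001100 = 1932.
Signed: MSB=1 → 1932 − 2048 = -116.

unsigned = 1932, signed = -116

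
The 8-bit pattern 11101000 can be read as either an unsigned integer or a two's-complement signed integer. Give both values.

unsigned = 232, signed = -24

Unsigned: 11101000 = 232.
Signed: MSB=1 → 232 − 256 = -24.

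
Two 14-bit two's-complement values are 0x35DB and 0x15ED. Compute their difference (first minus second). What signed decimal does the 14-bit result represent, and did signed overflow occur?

8174; overflow

0x35DB = 11010111011011 = -2597 (signed)
0x15ED = 01010111101101 = 5613 (signed)
Subtract via negate-and-add: invert 01010111101101 + 1 = 10101000010011 (i.e. -5613).
  11010111011011
+ 10101000010011
= 01111111101110  (discard carry-out 1)
Result 01111111101110: MSB = 0 → value 8174.
Both addends (after negating the subtrahend) are negative but the stored result is non-negative: signed overflow. The true value -2597 − 5613 = -8210 lies outside [-8192, 8191].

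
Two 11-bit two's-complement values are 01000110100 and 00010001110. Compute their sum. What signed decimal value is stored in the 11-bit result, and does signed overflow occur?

01000110100 = 564 (signed)
00010001110 = 142 (signed)
  01000110100
+ 00010001110
= 01011000010
Result 01011000010: MSB = 0 → value 706.
Both addends are non-negative and so is the stored result: no signed overflow.

706; no overflow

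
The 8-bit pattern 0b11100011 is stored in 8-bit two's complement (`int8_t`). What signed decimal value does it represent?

MSB is 1, so the value is negative.
Unsigned reading: 227. Subtract 2^8 = 256: 227 − 256 = -29.

-29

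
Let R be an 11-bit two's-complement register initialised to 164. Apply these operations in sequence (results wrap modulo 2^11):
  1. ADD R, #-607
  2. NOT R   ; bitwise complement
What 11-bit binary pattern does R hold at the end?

00110111010

Start: R = 164 = 00010100100.
R = 164 + (-607) = -443 = 11001000101
R = NOT 11001000101 = 00110111010 = 442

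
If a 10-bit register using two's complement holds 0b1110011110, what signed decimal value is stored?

-98

MSB is 1, so the value is negative.
Unsigned reading: 926. Subtract 2^10 = 1024: 926 − 1024 = -98.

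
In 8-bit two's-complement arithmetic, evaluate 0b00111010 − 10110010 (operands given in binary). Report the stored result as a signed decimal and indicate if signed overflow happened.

0b00111010 → 00111010 = 58 (signed)
10110010 = -78 (signed)
Subtract via negate-and-add: invert 10110010 + 1 = 01001110 (i.e. 78).
  00111010
+ 01001110
= 10001000
Result 10001000: MSB = 1 → 136 − 256 = -120.
Both addends (after negating the subtrahend) are non-negative but the stored result is negative: signed overflow. The true value 58 − (-78) = 136 lies outside [-128, 127].

-120; overflow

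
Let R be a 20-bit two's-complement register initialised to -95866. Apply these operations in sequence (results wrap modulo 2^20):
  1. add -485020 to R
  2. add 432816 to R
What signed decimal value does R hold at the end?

Start: R = -95866 = 11101000100110000110.
R = -95866 + (-485020) = -580886; wraps to 467690 = 01110010001011101010
R = 467690 + 432816 = 900506; wraps to -148070 = 11011011110110011010

-148070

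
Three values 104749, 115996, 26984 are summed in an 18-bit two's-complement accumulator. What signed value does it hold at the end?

104749 + 115996 = 220745 → wraps to -41399 (110101111001001001)
-41399 + 26984 = -14415 (111100011110110001)

-14415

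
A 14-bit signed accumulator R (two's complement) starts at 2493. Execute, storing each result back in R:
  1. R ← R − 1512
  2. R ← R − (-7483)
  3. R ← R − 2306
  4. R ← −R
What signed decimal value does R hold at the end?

-6158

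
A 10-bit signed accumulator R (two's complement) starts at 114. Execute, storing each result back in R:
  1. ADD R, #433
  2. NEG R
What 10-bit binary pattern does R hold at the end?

Start: R = 114 = 0001110010.
R = 114 + 433 = 547; wraps to -477 = 1000100011
R = −(-477) = 477 = 0111011101

0111011101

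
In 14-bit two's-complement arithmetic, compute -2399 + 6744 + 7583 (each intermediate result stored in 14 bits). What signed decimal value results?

-2399 + 6744 = 4345 (01000011111001)
4345 + 7583 = 11928 → wraps to -4456 (10111010011000)

-4456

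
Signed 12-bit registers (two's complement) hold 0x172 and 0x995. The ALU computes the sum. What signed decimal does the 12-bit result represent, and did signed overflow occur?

0x172 = 000101110010 = 370 (signed)
0x995 = 100110010101 = -1643 (signed)
  000101110010
+ 100110010101
= 101100000111
Result 101100000111: MSB = 1 → 2823 − 4096 = -1273.
Addends have opposite signs, so signed overflow cannot occur.

-1273; no overflow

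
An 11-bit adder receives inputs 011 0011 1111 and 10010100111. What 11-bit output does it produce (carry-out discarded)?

11111100110

  01100111111
+ 10010100111
= 11111100110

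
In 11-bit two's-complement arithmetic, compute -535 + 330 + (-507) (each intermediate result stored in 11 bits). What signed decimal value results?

-712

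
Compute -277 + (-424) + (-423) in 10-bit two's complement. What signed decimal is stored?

-100

-277 + (-424) = -701 → wraps to 323 (0101000011)
323 + (-423) = -100 (1110011100)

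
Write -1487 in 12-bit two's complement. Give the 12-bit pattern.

101000110001

|-1487| = 1487 = 010111001111 in 12 bits.
Invert the bits: 101000110000. Add 1: 101000110001.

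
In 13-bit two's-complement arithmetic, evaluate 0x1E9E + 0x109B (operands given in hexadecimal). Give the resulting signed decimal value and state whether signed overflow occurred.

3897; overflow

0x1E9E = 1111010011110 = -354 (signed)
0x109B = 1000010011011 = -3941 (signed)
  1111010011110
+ 1000010011011
= 0111100111001  (discard carry-out 1)
Result 0111100111001: MSB = 0 → value 3897.
Both addends are negative but the stored result is non-negative: signed overflow. The true value -354 + (-3941) = -4295 lies outside [-4096, 4095].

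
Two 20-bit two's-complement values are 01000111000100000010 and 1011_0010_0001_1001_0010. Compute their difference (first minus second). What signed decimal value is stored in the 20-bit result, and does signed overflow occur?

01000111000100000010 = 291074 (signed)
1011_0010_0001_1001_0010 → 10110010000110010010 = -319086 (signed)
Subtract via negate-and-add: invert 10110010000110010010 + 1 = 01001101111001101110 (i.e. 319086).
  01000111000100000010
+ 01001101111001101110
= 10010100111101110000
Result 10010100111101110000: MSB = 1 → 610160 − 1048576 = -438416.
Both addends (after negating the subtrahend) are non-negative but the stored result is negative: signed overflow. The true value 291074 − (-319086) = 610160 lies outside [-524288, 524287].

-438416; overflow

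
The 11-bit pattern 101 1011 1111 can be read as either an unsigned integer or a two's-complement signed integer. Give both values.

Unsigned: 10110111111 = 1471.
Signed: MSB=1 → 1471 − 2048 = -577.

unsigned = 1471, signed = -577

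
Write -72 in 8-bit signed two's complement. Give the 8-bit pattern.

|-72| = 72 = 01001000 in 8 bits.
Invert the bits: 10110111. Add 1: 10111000.

10111000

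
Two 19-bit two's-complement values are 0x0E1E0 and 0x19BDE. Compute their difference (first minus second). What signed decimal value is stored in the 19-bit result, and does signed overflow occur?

0x0E1E0 = 0001110000111100000 = 57824 (signed)
0x19BDE = 0011001101111011110 = 105438 (signed)
Subtract via negate-and-add: invert 0011001101111011110 + 1 = 1100110010000100010 (i.e. -105438).
  0001110000111100000
+ 1100110010000100010
= 1110100011000000010
Result 1110100011000000010: MSB = 1 → 476674 − 524288 = -47614.
Addends (after negating the subtrahend) have opposite signs, so signed overflow cannot occur.

-47614; no overflow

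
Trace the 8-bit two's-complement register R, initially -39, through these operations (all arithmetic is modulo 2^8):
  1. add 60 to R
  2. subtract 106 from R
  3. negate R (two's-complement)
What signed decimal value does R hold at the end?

85

Start: R = -39 = 11011001.
R = -39 + 60 = 21 = 00010101
R = 21 − 106 = -85 = 10101011
R = −(-85) = 85 = 01010101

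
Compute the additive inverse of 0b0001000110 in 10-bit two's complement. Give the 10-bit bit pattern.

Invert: 1110111001. Add 1: 1110111010.
Check: 0001000110 = 70, 1110111010 = -70.

1110111010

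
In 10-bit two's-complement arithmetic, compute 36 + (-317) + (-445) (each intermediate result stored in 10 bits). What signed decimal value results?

36 + (-317) = -281 (1011100111)
-281 + (-445) = -726 → wraps to 298 (0100101010)

298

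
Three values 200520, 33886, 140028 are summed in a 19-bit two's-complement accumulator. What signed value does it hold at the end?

-149854

200520 + 33886 = 234406 (0111001001110100110)
234406 + 140028 = 374434 → wraps to -149854 (1011011011010100010)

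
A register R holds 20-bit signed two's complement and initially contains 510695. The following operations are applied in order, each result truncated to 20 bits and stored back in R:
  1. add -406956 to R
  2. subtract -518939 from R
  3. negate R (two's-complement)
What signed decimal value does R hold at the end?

425898

Start: R = 510695 = 01111100101011100111.
R = 510695 + (-406956) = 103739 = 00011001010100111011
R = 103739 − (-518939) = 622678; wraps to -425898 = 10011000000001010110
R = −(-425898) = 425898 = 01100111111110101010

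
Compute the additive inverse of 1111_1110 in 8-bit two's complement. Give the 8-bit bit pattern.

00000010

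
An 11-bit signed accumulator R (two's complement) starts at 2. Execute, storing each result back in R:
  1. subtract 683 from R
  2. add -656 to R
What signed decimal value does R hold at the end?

Start: R = 2 = 00000000010.
R = 2 − 683 = -681 = 10101010111
R = -681 + (-656) = -1337; wraps to 711 = 01011000111

711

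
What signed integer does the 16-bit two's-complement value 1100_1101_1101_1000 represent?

MSB is 1, so the value is negative.
Unsigned reading: 52696. Subtract 2^16 = 65536: 52696 − 65536 = -12840.

-12840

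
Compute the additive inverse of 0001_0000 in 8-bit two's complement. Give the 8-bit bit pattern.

11110000

Invert: 11101111. Add 1: 11110000.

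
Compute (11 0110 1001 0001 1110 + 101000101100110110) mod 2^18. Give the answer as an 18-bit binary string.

  110110100100011110
+ 101000101100110110
= 011111010001010100  (discard carry-out 1)

011111010001010100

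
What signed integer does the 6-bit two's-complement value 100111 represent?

-25

MSB is 1, so the value is negative.
Invert: 011000. Add 1: 011001 = 25. So the value is −25.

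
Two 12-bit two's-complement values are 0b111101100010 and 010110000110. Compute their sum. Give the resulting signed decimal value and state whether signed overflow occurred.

0b111101100010 → 111101100010 = -158 (signed)
010110000110 = 1414 (signed)
  111101100010
+ 010110000110
= 010011101000  (discard carry-out 1)
Result 010011101000: MSB = 0 → value 1256.
Addends have opposite signs, so signed overflow cannot occur.

1256; no overflow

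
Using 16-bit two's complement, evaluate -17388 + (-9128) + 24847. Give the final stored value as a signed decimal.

-17388 + (-9128) = -26516 (1001100001101100)
-26516 + 24847 = -1669 (1111100101111011)

-1669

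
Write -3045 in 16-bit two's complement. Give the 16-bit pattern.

1111010000011011

|-3045| = 3045 = 0000101111100101 in 16 bits.
Invert the bits: 1111010000011010. Add 1: 1111010000011011.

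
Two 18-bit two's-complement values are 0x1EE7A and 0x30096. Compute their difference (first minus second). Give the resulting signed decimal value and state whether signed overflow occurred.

-70172; overflow

0x1EE7A = 011110111001111010 = 126586 (signed)
0x30096 = 110000000010010110 = -65386 (signed)
Subtract via negate-and-add: invert 110000000010010110 + 1 = 001111111101101010 (i.e. 65386).
  011110111001111010
+ 001111111101101010
= 101110110111100100
Result 101110110111100100: MSB = 1 → 191972 − 262144 = -70172.
Both addends (after negating the subtrahend) are non-negative but the stored result is negative: signed overflow. The true value 126586 − (-65386) = 191972 lies outside [-131072, 131071].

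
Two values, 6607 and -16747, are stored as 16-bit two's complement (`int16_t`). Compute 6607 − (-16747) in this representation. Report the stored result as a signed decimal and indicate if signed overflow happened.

6607 → 0001100111001111
-16747 → 1011111010010101
Subtract via negate-and-add: invert 1011111010010101 + 1 = 0100000101101011 (i.e. 16747).
  0001100111001111
+ 0100000101101011
= 0101101100111010
Result 0101101100111010: MSB = 0 → value 23354.
Both addends (after negating the subtrahend) are non-negative and so is the stored result: no signed overflow.

23354; no overflow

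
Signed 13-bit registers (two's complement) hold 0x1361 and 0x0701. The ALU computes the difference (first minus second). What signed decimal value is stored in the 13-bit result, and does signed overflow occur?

3168; overflow

0x1361 = 1001101100001 = -3231 (signed)
0x0701 = 0011100000001 = 1793 (signed)
Subtract via negate-and-add: invert 0011100000001 + 1 = 1100011111111 (i.e. -1793).
  1001101100001
+ 1100011111111
= 0110001100000  (discard carry-out 1)
Result 0110001100000: MSB = 0 → value 3168.
Both addends (after negating the subtrahend) are negative but the stored result is non-negative: signed overflow. The true value -3231 − 1793 = -5024 lies outside [-4096, 4095].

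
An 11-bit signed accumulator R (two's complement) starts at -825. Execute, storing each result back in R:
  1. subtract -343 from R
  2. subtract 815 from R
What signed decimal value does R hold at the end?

751

Start: R = -825 = 10011000111.
R = -825 − (-343) = -482 = 11000011110
R = -482 − 815 = -1297; wraps to 751 = 01011101111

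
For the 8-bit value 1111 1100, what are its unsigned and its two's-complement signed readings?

unsigned = 252, signed = -4

Unsigned: 11111100 = 252.
Signed: MSB=1 → 252 − 256 = -4.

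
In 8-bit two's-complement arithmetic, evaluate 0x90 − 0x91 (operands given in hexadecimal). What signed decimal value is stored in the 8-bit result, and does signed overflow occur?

0x90 = 10010000 = -112 (signed)
0x91 = 10010001 = -111 (signed)
Subtract via negate-and-add: invert 10010001 + 1 = 01101111 (i.e. 111).
  10010000
+ 01101111
= 11111111
Result 11111111: MSB = 1 → 255 − 256 = -1.
Addends (after negating the subtrahend) have opposite signs, so signed overflow cannot occur.

-1; no overflow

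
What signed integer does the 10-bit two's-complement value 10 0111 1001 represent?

-391

MSB is 1, so the value is negative.
Invert: 0110000110. Add 1: 0110000111 = 391. So the value is −391.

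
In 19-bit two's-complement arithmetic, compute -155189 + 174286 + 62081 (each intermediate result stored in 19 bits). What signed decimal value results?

-155189 + 174286 = 19097 (0000100101010011001)
19097 + 62081 = 81178 (0010011110100011010)

81178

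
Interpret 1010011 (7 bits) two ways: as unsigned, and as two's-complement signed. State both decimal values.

unsigned = 83, signed = -45

Unsigned: 1010011 = 83.
Signed: MSB=1 → 83 − 128 = -45.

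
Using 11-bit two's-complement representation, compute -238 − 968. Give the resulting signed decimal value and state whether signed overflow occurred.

842; overflow

-238 → 11100010010
968 → 01111001000
Subtract via negate-and-add: invert 01111001000 + 1 = 10000111000 (i.e. -968).
  11100010010
+ 10000111000
= 01101001010  (discard carry-out 1)
Result 01101001010: MSB = 0 → value 842.
Both addends (after negating the subtrahend) are negative but the stored result is non-negative: signed overflow. The true value -238 − 968 = -1206 lies outside [-1024, 1023].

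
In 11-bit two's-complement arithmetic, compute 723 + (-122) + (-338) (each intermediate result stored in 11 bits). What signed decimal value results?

263

723 + (-122) = 601 (01001011001)
601 + (-338) = 263 (00100000111)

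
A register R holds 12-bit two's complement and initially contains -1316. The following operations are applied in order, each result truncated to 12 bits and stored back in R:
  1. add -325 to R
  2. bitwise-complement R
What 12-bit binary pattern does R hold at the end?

011001101000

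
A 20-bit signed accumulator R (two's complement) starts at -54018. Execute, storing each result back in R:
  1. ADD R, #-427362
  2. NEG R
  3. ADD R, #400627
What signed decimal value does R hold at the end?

-166569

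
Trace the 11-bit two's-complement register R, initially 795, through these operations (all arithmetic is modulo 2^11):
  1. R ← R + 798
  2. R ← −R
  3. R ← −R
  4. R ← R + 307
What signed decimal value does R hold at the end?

Start: R = 795 = 01100011011.
R = 795 + 798 = 1593; wraps to -455 = 11000111001
R = −(-455) = 455 = 00111000111
R = −(455) = -455 = 11000111001
R = -455 + 307 = -148 = 11101101100

-148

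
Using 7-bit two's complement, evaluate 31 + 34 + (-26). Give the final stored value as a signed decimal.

39

31 + 34 = 65 → wraps to -63 (1000001)
-63 + (-26) = -89 → wraps to 39 (0100111)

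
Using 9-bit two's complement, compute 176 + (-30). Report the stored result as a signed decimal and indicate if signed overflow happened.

176 → 010110000
-30 → 111100010
  010110000
+ 111100010
= 010010010  (discard carry-out 1)
Result 010010010: MSB = 0 → value 146.
Addends have opposite signs, so signed overflow cannot occur.

146; no overflow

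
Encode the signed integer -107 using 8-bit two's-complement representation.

10010101

|-107| = 107 = 01101011 in 8 bits.
Invert the bits: 10010100. Add 1: 10010101.
Check: 10010101 reads as 149 − 256 = -107.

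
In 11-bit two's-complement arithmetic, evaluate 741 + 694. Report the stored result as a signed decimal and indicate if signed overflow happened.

-613; overflow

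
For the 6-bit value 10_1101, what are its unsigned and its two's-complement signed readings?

unsigned = 45, signed = -19

Unsigned: 101101 = 45.
Signed: MSB=1 → 45 − 64 = -19.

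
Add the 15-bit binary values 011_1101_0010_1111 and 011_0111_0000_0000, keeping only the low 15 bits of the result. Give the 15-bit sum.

  011110100101111
+ 011011100000000
= 111010000101111

111010000101111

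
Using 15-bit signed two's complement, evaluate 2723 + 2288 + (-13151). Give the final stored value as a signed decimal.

2723 + 2288 = 5011 (001001110010011)
5011 + (-13151) = -8140 (110000000110100)

-8140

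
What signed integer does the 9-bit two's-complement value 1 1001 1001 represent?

-103

MSB is 1, so the value is negative.
Unsigned reading: 409. Subtract 2^9 = 512: 409 − 512 = -103.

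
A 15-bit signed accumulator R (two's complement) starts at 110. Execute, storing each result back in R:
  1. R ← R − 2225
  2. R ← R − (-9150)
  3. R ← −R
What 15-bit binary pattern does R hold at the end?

Start: R = 110 = 000000001101110.
R = 110 − 2225 = -2115 = 111011110111101
R = -2115 − (-9150) = 7035 = 001101101111011
R = −(7035) = -7035 = 110010010000101

110010010000101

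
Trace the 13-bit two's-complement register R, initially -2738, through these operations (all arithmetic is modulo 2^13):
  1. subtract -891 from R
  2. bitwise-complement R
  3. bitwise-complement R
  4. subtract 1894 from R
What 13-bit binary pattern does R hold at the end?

1000101100011

Start: R = -2738 = 1010101001110.
R = -2738 − (-891) = -1847 = 1100011001001
R = NOT 1100011001001 = 0011100110110 = 1846
R = NOT 0011100110110 = 1100011001001 = -1847
R = -1847 − 1894 = -3741 = 1000101100011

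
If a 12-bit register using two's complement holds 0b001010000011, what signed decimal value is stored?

643

MSB is 0, so the value is non-negative: 001010000011 = 643.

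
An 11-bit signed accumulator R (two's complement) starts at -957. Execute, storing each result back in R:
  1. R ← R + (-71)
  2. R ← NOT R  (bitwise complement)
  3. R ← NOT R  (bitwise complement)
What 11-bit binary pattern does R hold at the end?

Start: R = -957 = 10001000011.
R = -957 + (-71) = -1028; wraps to 1020 = 01111111100
R = NOT 01111111100 = 10000000011 = -1021
R = NOT 10000000011 = 01111111100 = 1020

01111111100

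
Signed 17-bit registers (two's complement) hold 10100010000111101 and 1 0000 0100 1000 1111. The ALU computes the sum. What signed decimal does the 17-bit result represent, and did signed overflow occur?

10100010000111101 = -48067 (signed)
1 0000 0100 1000 1111 → 10000010010001111 = -64369 (signed)
  10100010000111101
+ 10000010010001111
= 00100100011001100  (discard carry-out 1)
Result 00100100011001100: MSB = 0 → value 18636.
Both addends are negative but the stored result is non-negative: signed overflow. The true value -48067 + (-64369) = -112436 lies outside [-65536, 65535].

18636; overflow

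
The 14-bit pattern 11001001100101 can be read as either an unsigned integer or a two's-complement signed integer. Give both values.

unsigned = 12901, signed = -3483

Unsigned: 11001001100101 = 12901.
Signed: MSB=1 → 12901 − 16384 = -3483.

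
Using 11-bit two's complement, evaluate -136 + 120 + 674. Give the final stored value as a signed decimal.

-136 + 120 = -16 (11111110000)
-16 + 674 = 658 (01010010010)

658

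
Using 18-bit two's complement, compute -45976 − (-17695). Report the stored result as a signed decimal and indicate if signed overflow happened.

-45976 → 110100110001101000
-17695 → 111011101011100001
Subtract via negate-and-add: invert 111011101011100001 + 1 = 000100010100011111 (i.e. 17695).
  110100110001101000
+ 000100010100011111
= 111001000110000111
Result 111001000110000111: MSB = 1 → 233863 − 262144 = -28281.
Addends (after negating the subtrahend) have opposite signs, so signed overflow cannot occur.

-28281; no overflow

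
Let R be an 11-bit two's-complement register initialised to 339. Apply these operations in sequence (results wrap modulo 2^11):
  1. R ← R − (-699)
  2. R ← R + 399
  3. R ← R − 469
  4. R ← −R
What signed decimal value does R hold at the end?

Start: R = 339 = 00101010011.
R = 339 − (-699) = 1038; wraps to -1010 = 10000001110
R = -1010 + 399 = -611 = 10110011101
R = -611 − 469 = -1080; wraps to 968 = 01111001000
R = −(968) = -968 = 10000111000

-968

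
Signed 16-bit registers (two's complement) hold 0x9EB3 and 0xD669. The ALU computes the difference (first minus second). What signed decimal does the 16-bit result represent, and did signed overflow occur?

0x9EB3 = 1001111010110011 = -24909 (signed)
0xD669 = 1101011001101001 = -10647 (signed)
Subtract via negate-and-add: invert 1101011001101001 + 1 = 0010100110010111 (i.e. 10647).
  1001111010110011
+ 0010100110010111
= 1100100001001010
Result 1100100001001010: MSB = 1 → 51274 − 65536 = -14262.
Addends (after negating the subtrahend) have opposite signs, so signed overflow cannot occur.

-14262; no overflow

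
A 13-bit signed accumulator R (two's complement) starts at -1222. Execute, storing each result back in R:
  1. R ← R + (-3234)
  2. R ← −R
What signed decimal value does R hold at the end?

Start: R = -1222 = 1101100111010.
R = -1222 + (-3234) = -4456; wraps to 3736 = 0111010011000
R = −(3736) = -3736 = 1000101101000

-3736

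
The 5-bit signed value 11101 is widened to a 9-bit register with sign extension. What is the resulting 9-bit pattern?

111111101

MSB of 11101 is 1; replicate it into the new high bits.
1111|11101 → 111111101 (still -3).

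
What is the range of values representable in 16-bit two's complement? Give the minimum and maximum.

min = -32768, max = 32767

Minimum: −2^15 = -32768.
Maximum: 2^15 − 1 = 32767.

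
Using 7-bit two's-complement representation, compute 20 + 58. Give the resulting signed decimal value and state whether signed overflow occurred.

20 → 0010100
58 → 0111010
  0010100
+ 0111010
= 1001110
Result 1001110: MSB = 1 → 78 − 128 = -50.
Both addends are non-negative but the stored result is negative: signed overflow. The true value 20 + 58 = 78 lies outside [-64, 63].

-50; overflow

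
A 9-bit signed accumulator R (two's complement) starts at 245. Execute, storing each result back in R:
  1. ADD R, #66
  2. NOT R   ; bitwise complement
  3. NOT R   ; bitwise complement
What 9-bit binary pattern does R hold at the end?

100110111

Start: R = 245 = 011110101.
R = 245 + 66 = 311; wraps to -201 = 100110111
R = NOT 100110111 = 011001000 = 200
R = NOT 011001000 = 100110111 = -201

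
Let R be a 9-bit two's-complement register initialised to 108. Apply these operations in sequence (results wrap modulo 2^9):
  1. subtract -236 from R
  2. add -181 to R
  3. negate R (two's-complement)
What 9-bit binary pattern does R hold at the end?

101011101

Start: R = 108 = 001101100.
R = 108 − (-236) = 344; wraps to -168 = 101011000
R = -168 + (-181) = -349; wraps to 163 = 010100011
R = −(163) = -163 = 101011101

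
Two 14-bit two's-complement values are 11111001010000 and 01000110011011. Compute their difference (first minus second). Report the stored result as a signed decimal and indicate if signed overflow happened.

-4939; no overflow

11111001010000 = -432 (signed)
01000110011011 = 4507 (signed)
Subtract via negate-and-add: invert 01000110011011 + 1 = 10111001100101 (i.e. -4507).
  11111001010000
+ 10111001100101
= 10110010110101  (discard carry-out 1)
Result 10110010110101: MSB = 1 → 11445 − 16384 = -4939.
Both addends (after negating the subtrahend) are negative and so is the stored result: no signed overflow.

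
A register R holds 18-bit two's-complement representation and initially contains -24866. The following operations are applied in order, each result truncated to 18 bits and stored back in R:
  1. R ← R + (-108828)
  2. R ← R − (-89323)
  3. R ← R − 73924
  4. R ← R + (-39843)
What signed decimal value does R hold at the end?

104006

Start: R = -24866 = 111001111011011110.
R = -24866 + (-108828) = -133694; wraps to 128450 = 011111010111000010
R = 128450 − (-89323) = 217773; wraps to -44371 = 110101001010101101
R = -44371 − 73924 = -118295 = 100011000111101001
R = -118295 + (-39843) = -158138; wraps to 104006 = 011001011001000110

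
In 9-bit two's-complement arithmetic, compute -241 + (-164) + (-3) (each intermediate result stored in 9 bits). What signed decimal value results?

-241 + (-164) = -405 → wraps to 107 (001101011)
107 + (-3) = 104 (001101000)

104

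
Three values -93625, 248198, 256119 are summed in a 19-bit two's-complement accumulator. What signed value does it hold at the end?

-113596

-93625 + 248198 = 154573 (0100101101111001101)
154573 + 256119 = 410692 → wraps to -113596 (1100100010001000100)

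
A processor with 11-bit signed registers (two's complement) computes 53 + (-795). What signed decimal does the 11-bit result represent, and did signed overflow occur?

-742; no overflow

53 → 00000110101
-795 → 10011100101
  00000110101
+ 10011100101
= 10100011010
Result 10100011010: MSB = 1 → 1306 − 2048 = -742.
Addends have opposite signs, so signed overflow cannot occur.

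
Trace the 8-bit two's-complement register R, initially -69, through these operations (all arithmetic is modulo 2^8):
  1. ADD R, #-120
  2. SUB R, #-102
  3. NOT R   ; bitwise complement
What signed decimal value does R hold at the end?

Start: R = -69 = 10111011.
R = -69 + (-120) = -189; wraps to 67 = 01000011
R = 67 − (-102) = 169; wraps to -87 = 10101001
R = NOT 10101001 = 01010110 = 86

86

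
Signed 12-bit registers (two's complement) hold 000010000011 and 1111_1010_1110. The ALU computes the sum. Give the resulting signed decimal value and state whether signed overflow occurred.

49; no overflow

000010000011 = 131 (signed)
1111_1010_1110 → 111110101110 = -82 (signed)
  000010000011
+ 111110101110
= 000000110001  (discard carry-out 1)
Result 000000110001: MSB = 0 → value 49.
Addends have opposite signs, so signed overflow cannot occur.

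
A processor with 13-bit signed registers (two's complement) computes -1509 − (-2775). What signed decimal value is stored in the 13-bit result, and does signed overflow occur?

-1509 → 1101000011011
-2775 → 1010100101001
Subtract via negate-and-add: invert 1010100101001 + 1 = 0101011010111 (i.e. 2775).
  1101000011011
+ 0101011010111
= 0010011110010  (discard carry-out 1)
Result 0010011110010: MSB = 0 → value 1266.
Addends (after negating the subtrahend) have opposite signs, so signed overflow cannot occur.

1266; no overflow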